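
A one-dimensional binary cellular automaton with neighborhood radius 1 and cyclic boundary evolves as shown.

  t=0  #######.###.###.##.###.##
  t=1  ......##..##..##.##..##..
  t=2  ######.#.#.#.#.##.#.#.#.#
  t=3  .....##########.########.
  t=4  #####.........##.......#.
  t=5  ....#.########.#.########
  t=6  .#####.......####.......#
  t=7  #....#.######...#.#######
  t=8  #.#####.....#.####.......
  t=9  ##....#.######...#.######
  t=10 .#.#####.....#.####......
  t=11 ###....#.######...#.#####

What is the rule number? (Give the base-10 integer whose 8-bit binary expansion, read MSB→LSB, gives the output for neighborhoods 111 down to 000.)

103

  [7] ### => .  t=0,i=0
  [6] ##. => #  t=0,i=6
  [5] #.# => #  t=0,i=7
  [4] #.. => .  t=1,i=8
  [3] .## => .  t=0,i=8
  [2] .#. => #  t=2,i=7
  [1] ..# => #  t=1,i=5
  [0] ... => #  t=1,i=0
  bits 01100111 = 103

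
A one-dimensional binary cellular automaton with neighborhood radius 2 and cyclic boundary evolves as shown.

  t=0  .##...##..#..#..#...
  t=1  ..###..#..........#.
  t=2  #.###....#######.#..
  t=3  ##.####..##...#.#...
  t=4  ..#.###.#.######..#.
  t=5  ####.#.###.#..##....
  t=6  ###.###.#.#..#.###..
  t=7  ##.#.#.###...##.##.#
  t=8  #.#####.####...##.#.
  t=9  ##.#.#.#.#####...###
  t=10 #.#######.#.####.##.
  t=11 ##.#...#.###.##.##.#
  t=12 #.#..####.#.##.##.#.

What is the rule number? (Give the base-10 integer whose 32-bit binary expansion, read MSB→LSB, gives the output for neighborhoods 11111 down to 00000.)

  ##### -> .   bit 31 = 0  t=2,i=11
  ####. -> #   bit 30 = 1  t=2,i=14
  ###.# -> .   bit 29 = 0  t=2,i=15
  ###.. -> #   bit 28 = 1  t=1,i=4
  ##.## -> #   bit 27 = 1  t=3,i=2
  ##.#. -> #   bit 26 = 1  t=2,i=16
  ##..# -> .   bit 25 = 0  t=0,i=8
  ##... -> #   bit 24 = 1  t=0,i=3
  #.### -> .   bit 23 = 0  t=2,i=2
  #.##. -> #   bit 22 = 1  t=7,i=16
  #.#.# -> #   bit 21 = 1  t=4,i=8
  #.#.. -> .   bit 20 = 0  t=2,i=17
  #..## -> #   bit 19 = 1  t=3,i=8
  #..#. -> .   bit 18 = 0  t=0,i=9
  #...# -> #   bit 17 = 1  t=0,i=4
  #.... -> #   bit 16 = 1  t=0,i=18
  .#### -> #   bit 15 = 1  t=2,i=10
  .###. -> #   bit 14 = 1  t=1,i=3
  .##.# -> .   bit 13 = 0  t=3,i=1
  .##.. -> #   bit 12 = 1  t=0,i=2
  .#.## -> #   bit 11 = 1  t=2,i=1
  .#.#. -> #   bit 10 = 1  t=3,i=15
  .#..# -> .   bit 9 = 0  t=0,i=11
  .#... -> .   bit 8 = 0  t=0,i=17
  ..### -> #   bit 7 = 1  t=1,i=2
  ..##. -> .   bit 6 = 0  t=0,i=1
  ..#.# -> #   bit 5 = 1  t=2,i=0
  ..#.. -> .   bit 4 = 0  t=0,i=10
  ...## -> .   bit 3 = 0  t=0,i=0
  ...#. -> #   bit 2 = 1  t=1,i=17
  ....# -> .   bit 1 = 0  t=0,i=19
  ..... -> #   bit 0 = 1  t=1,i=10
  bits 01011101011010111101110010100101 = 1567349925

1567349925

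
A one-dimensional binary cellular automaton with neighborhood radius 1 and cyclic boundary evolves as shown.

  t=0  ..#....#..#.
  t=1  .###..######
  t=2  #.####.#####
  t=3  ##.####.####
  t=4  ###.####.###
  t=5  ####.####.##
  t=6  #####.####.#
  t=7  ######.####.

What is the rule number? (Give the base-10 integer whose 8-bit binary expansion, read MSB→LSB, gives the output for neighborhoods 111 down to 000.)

  ###|#  b7=1 t=1,i=2
  ##.|#  b6=1 t=1,i=3
  #.#|#  b5=1 t=1,i=0
  #..|#  b4=1 t=0,i=3
  .##|.  b3=0 t=1,i=1
  .#.|#  b2=1 t=0,i=2
  ..#|#  b1=1 t=0,i=1
  ...|.  b0=0 t=0,i=0
  bits 11110110 = 246

246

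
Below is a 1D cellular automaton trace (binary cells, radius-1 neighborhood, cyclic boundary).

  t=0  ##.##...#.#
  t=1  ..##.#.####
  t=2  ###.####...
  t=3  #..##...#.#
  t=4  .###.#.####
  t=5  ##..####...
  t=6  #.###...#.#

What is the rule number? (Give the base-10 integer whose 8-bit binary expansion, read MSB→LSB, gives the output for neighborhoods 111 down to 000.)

  nb ###: next=.  (t=0,i=0, bit7=0)
  nb ##.: next=.  (t=0,i=1, bit6=0)
  nb #.#: next=#  (t=0,i=2, bit5=1)
  nb #..: next=#  (t=0,i=5, bit4=1)
  nb .##: next=#  (t=0,i=3, bit3=1)
  nb .#.: next=#  (t=0,i=8, bit2=1)
  nb ..#: next=#  (t=0,i=7, bit1=1)
  nb ...: next=.  (t=0,i=6, bit0=0)
  bits 00111110 = 62

62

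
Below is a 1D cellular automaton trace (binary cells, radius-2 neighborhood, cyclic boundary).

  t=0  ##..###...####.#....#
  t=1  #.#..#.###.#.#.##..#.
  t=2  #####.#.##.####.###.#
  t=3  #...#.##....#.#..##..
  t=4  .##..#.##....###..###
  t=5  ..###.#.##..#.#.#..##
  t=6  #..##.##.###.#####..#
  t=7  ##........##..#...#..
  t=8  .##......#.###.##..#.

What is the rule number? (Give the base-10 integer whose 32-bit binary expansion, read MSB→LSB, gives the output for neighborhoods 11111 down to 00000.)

  ##### -> .   bit 31 = 0  t=2,i=1
  ####. -> .   bit 30 = 0  t=0,i=12
  ###.# -> #   bit 29 = 1  t=0,i=13
  ###.. -> .   bit 28 = 0  t=0,i=1
  ##.## -> .   bit 27 = 0  t=2,i=10
  ##.#. -> .   bit 26 = 0  t=0,i=14
  ##..# -> #   bit 25 = 1  t=0,i=2
  ##... -> #   bit 24 = 1  t=0,i=7
  #.### -> .   bit 23 = 0  t=1,i=7
  #.##. -> .   bit 22 = 0  t=1,i=15
  #.#.# -> #   bit 21 = 1  t=1,i=0
  #.#.. -> #   bit 20 = 1  t=0,i=15
  #..## -> .   bit 19 = 0  t=0,i=3
  #..#. -> #   bit 18 = 1  t=1,i=4
  #...# -> #   bit 17 = 1  t=0,i=8
  #.... -> .   bit 16 = 0  t=0,i=17
  .#### -> #   bit 15 = 1  t=0,i=11
  .###. -> #   bit 14 = 1  t=0,i=0
  .##.# -> .   bit 13 = 0  t=2,i=9
  .##.. -> #   bit 12 = 1  t=1,i=16
  .#.## -> #   bit 11 = 1  t=1,i=6
  .#.#. -> #   bit 10 = 1  t=1,i=1
  .#..# -> #   bit 9 = 1  t=1,i=3
  .#... -> #   bit 8 = 1  t=0,i=16
  ..### -> .   bit 7 = 0  t=0,i=4
  ..##. -> .   bit 6 = 0  t=3,i=17
  ..#.# -> .   bit 5 = 0  t=1,i=5
  ..#.. -> .   bit 4 = 0  t=3,i=0
  ...## -> #   bit 3 = 1  t=0,i=9
  ...#. -> .   bit 2 = 0  t=3,i=3
  ....# -> .   bit 1 = 0  t=0,i=18
  ..... -> .   bit 0 = 0  t=7,i=4
  bits 00100011001101101101111100001000 = 590798600

590798600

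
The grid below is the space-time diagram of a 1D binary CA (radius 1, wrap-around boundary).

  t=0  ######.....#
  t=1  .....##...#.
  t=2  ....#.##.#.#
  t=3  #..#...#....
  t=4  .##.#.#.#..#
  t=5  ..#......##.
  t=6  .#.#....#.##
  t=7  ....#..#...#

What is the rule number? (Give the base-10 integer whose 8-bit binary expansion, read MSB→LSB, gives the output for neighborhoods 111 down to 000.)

82

  ### -> .   bit 7 = 0  t=0,i=0
  ##. -> #   bit 6 = 1  t=0,i=5
  #.# -> .   bit 5 = 0  t=2,i=5
  #.. -> #   bit 4 = 1  t=0,i=6
  .## -> .   bit 3 = 0  t=0,i=11
  .#. -> .   bit 2 = 0  t=1,i=10
  ..# -> #   bit 1 = 1  t=0,i=10
  ... -> .   bit 0 = 0  t=0,i=7
  bits 01010010 = 82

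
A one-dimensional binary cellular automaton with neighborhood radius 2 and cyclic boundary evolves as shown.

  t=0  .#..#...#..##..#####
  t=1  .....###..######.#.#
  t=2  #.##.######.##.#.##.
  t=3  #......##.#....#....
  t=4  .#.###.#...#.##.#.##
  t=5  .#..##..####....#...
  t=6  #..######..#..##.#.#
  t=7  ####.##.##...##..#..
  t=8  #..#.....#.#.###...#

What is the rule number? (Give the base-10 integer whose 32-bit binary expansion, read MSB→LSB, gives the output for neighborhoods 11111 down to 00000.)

2989118951

  [31] ##### => #  t=0,i=17
  [30] ####. => .  t=0,i=18
  [29] ###.# => #  t=0,i=19
  [28] ###.. => #  t=1,i=7
  [27] ##.## => .  t=2,i=4
  [26] ##.#. => .  t=0,i=0
  [25] ##..# => #  t=0,i=13
  [24] ##... => .  t=5,i=12
  [23] #.### => .  t=2,i=5
  [22] #.##. => .  t=2,i=2
  [21] #.#.# => #  t=1,i=17
  [20] #.#.. => .  t=0,i=1
  [19] #..## => #  t=0,i=10
  [18] #..#. => .  t=0,i=3
  [17] #...# => #  t=0,i=6
  [16] #.... => .  t=1,i=1
  [15] .#### => .  t=0,i=16
  [14] .###. => #  t=1,i=6
  [13] .##.# => .  t=2,i=3
  [12] .##.. => #  t=0,i=12
  [11] .#.## => .  t=2,i=1
  [10] .#.#. => #  t=1,i=18
  [9] .#..# => .  t=0,i=2
  [8] .#... => #  t=0,i=5
  [7] ..### => #  t=0,i=15
  [6] ..##. => #  t=0,i=11
  [5] ..#.# => #  t=4,i=11
  [4] ..#.. => .  t=0,i=4
  [3] ...## => .  t=1,i=4
  [2] ...#. => #  t=0,i=7
  [1] ....# => #  t=1,i=3
  [0] ..... => #  t=1,i=2
  bits 10110010001010100101010111100111 = 2989118951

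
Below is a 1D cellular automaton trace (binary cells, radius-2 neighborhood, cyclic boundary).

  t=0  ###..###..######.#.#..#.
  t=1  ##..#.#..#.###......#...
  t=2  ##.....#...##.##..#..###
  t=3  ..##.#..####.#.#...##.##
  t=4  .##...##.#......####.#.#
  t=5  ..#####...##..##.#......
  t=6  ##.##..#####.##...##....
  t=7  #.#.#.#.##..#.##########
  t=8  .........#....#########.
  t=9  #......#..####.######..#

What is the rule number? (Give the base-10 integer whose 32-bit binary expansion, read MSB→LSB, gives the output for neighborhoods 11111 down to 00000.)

2307642186

  ##### -> #   bit 31 = 1  t=0,i=12
  ####. -> .   bit 30 = 0  t=0,i=14
  ###.# -> .   bit 29 = 0  t=0,i=15
  ###.. -> .   bit 28 = 0  t=0,i=2
  ##.## -> #   bit 27 = 1  t=2,i=13
  ##.#. -> .   bit 26 = 0  t=0,i=16
  ##..# -> .   bit 25 = 0  t=0,i=3
  ##... -> #   bit 24 = 1  t=1,i=14
  #.### -> #   bit 23 = 1  t=0,i=0
  #.##. -> .   bit 22 = 0  t=2,i=14
  #.#.# -> .   bit 21 = 0  t=0,i=17
  #.#.. -> .   bit 20 = 0  t=0,i=19
  #..## -> #   bit 19 = 1  t=0,i=4
  #..#. -> .   bit 18 = 0  t=0,i=21
  #...# -> #   bit 17 = 1  t=1,i=22
  #.... -> #   bit 16 = 1  t=1,i=15
  .#### -> #   bit 15 = 1  t=0,i=11
  .###. -> #   bit 14 = 1  t=0,i=1
  .##.# -> .   bit 13 = 0  t=2,i=12
  .##.. -> #   bit 12 = 1  t=1,i=1
  .#.## -> .   bit 11 = 0  t=0,i=23
  .#.#. -> .   bit 10 = 0  t=0,i=18
  .#..# -> #   bit 9 = 1  t=0,i=20
  .#... -> #   bit 8 = 1  t=1,i=21
  ..### -> .   bit 7 = 0  t=0,i=5
  ..##. -> #   bit 6 = 1  t=1,i=0
  ..#.# -> .   bit 5 = 0  t=0,i=22
  ..#.. -> .   bit 4 = 0  t=1,i=20
  ...## -> #   bit 3 = 1  t=1,i=23
  ...#. -> .   bit 2 = 0  t=1,i=19
  ....# -> #   bit 1 = 1  t=1,i=18
  ..... -> .   bit 0 = 0  t=1,i=16
  bits 10001001100010111101001101001010 = 2307642186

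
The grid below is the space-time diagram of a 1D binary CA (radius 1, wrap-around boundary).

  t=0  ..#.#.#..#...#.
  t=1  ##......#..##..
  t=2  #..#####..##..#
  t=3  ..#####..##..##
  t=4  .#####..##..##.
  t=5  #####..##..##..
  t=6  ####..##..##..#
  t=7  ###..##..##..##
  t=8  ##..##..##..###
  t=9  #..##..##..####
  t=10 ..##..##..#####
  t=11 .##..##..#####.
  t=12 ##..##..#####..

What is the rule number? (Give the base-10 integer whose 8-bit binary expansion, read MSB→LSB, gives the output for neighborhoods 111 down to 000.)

139

  ###|#  b7=1 t=2,i=4
  ##.|.  b6=0 t=1,i=1
  #.#|.  b5=0 t=0,i=3
  #..|.  b4=0 t=0,i=7
  .##|#  b3=1 t=1,i=0
  .#.|.  b2=0 t=0,i=2
  ..#|#  b1=1 t=0,i=1
  ...|#  b0=1 t=0,i=0
  bits 10001011 = 139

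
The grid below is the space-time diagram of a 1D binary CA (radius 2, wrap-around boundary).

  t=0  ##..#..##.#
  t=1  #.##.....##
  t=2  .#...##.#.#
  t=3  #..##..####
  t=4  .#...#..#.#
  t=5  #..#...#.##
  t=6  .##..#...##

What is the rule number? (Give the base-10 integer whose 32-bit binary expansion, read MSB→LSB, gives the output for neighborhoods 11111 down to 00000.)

1319617545

  nb #####: next=.  (t=3,i=9, bit31=0)
  nb ####.: next=#  (t=3,i=10, bit30=1)
  nb ###.#: next=.  (t=1,i=0, bit29=0)
  nb ###..: next=.  (t=0,i=1, bit28=0)
  nb ##.##: next=#  (t=0,i=9, bit27=1)
  nb ##.#.: next=#  (t=2,i=7, bit26=1)
  nb ##..#: next=#  (t=0,i=2, bit25=1)
  nb ##...: next=.  (t=1,i=4, bit24=0)
  nb #.###: next=#  (t=0,i=10, bit23=1)
  nb #.##.: next=.  (t=1,i=2, bit22=0)
  nb #.#.#: next=#  (t=2,i=8, bit21=1)
  nb #.#..: next=.  (t=2,i=1, bit20=0)
  nb #..##: next=.  (t=0,i=6, bit19=0)
  nb #..#.: next=#  (t=0,i=3, bit18=1)
  nb #...#: next=#  (t=2,i=3, bit17=1)
  nb #....: next=#  (t=1,i=5, bit16=1)
  nb .####: next=#  (t=3,i=8, bit15=1)
  nb .###.: next=#  (t=0,i=0, bit14=1)
  nb .##.#: next=.  (t=0,i=8, bit13=0)
  nb .##..: next=.  (t=1,i=3, bit12=0)
  nb .#.##: next=.  (t=5,i=8, bit11=0)
  nb .#.#.: next=#  (t=2,i=0, bit10=1)
  nb .#..#: next=.  (t=0,i=5, bit9=0)
  nb .#...: next=.  (t=2,i=2, bit8=0)
  nb ..###: next=.  (t=1,i=9, bit7=0)
  nb ..##.: next=.  (t=0,i=7, bit6=0)
  nb ..#.#: next=.  (t=4,i=8, bit5=0)
  nb ..#..: next=.  (t=0,i=4, bit4=0)
  nb ...##: next=#  (t=1,i=8, bit3=1)
  nb ...#.: next=.  (t=4,i=4, bit2=0)
  nb ....#: next=.  (t=1,i=7, bit1=0)
  nb .....: next=#  (t=1,i=6, bit0=1)
  bits 01001110101001111100010000001001 = 1319617545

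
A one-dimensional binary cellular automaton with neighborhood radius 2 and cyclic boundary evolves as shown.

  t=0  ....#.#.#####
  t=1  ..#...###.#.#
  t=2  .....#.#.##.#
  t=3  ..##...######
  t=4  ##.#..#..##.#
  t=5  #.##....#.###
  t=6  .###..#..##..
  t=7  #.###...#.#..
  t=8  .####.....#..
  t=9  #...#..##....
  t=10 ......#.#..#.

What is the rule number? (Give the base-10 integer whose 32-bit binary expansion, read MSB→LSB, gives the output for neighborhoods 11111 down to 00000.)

2667083787

  #####|#  b31=1 t=0,i=10
  ####.|.  b30=0 t=0,i=11
  ###.#|.  b29=0 t=1,i=8
  ###..|#  b28=1 t=0,i=12
  ##.##|#  b27=1 t=4,i=11
  ##.#.|#  b26=1 t=1,i=9
  ##..#|#  b25=1 t=3,i=0
  ##...|.  b24=0 t=0,i=0
  #.###|#  b23=1 t=0,i=8
  #.##.|#  b22=1 t=2,i=9
  #.#.#|#  b21=1 t=0,i=6
  #.#..|#  b20=1 t=1,i=12
  #..##|#  b19=1 t=3,i=1
  #..#.|.  b18=0 t=1,i=1
  #...#|.  b17=0 t=1,i=4
  #....|.  b16=0 t=0,i=1
  .####|.  b15=0 t=0,i=9
  .###.|#  b14=1 t=1,i=7
  .##.#|#  b13=1 t=2,i=10
  .##..|#  b12=1 t=3,i=3
  .#.##|#  b11=1 t=0,i=7
  .#.#.|.  b10=0 t=0,i=5
  .#..#|.  b9=0 t=1,i=0
  .#...|.  b8=0 t=1,i=3
  ..###|.  b7=0 t=1,i=6
  ..##.|.  b6=0 t=3,i=2
  ..#.#|.  b5=0 t=0,i=4
  ..#..|.  b4=0 t=1,i=2
  ...##|#  b3=1 t=1,i=5
  ...#.|.  b2=0 t=0,i=3
  ....#|#  b1=1 t=0,i=2
  .....|#  b0=1 t=2,i=2
  bits 10011110111110000111100000001011 = 2667083787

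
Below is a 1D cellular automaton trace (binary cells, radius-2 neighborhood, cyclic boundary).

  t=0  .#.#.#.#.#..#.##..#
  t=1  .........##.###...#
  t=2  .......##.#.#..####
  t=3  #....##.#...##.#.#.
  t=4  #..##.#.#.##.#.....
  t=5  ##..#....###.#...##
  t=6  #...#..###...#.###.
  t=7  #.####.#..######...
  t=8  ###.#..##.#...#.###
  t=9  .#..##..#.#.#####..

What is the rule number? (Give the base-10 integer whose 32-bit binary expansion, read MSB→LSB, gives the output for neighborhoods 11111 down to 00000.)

  ##### -> .   bit 31 = 0  t=7,i=12
  ####. -> #   bit 30 = 1  t=2,i=17
  ###.# -> .   bit 29 = 0  t=5,i=11
  ###.. -> .   bit 28 = 0  t=1,i=14
  ##.## -> .   bit 27 = 0  t=1,i=11
  ##.#. -> .   bit 26 = 0  t=2,i=9
  ##..# -> .   bit 25 = 0  t=0,i=16
  ##... -> #   bit 24 = 1  t=1,i=15
  #.### -> #   bit 23 = 1  t=1,i=12
  #.##. -> #   bit 22 = 1  t=0,i=14
  #.#.# -> .   bit 21 = 0  t=0,i=1
  #.#.. -> #   bit 20 = 1  t=0,i=9
  #..## -> .   bit 19 = 0  t=2,i=14
  #..#. -> .   bit 18 = 0  t=0,i=11
  #...# -> #   bit 17 = 1  t=1,i=16
  #.... -> .   bit 16 = 0  t=1,i=1
  .#### -> .   bit 15 = 0  t=2,i=16
  .###. -> .   bit 14 = 0  t=1,i=13
  .##.# -> #   bit 13 = 1  t=1,i=10
  .##.. -> .   bit 12 = 0  t=0,i=15
  .#.## -> #   bit 11 = 1  t=0,i=13
  .#.#. -> .   bit 10 = 0  t=0,i=0
  .#..# -> #   bit 9 = 1  t=0,i=10
  .#... -> .   bit 8 = 0  t=1,i=0
  ..### -> #   bit 7 = 1  t=2,i=15
  ..##. -> .   bit 6 = 0  t=1,i=9
  ..#.# -> #   bit 5 = 1  t=0,i=12
  ..#.. -> #   bit 4 = 1  t=1,i=18
  ...## -> #   bit 3 = 1  t=1,i=8
  ...#. -> #   bit 2 = 1  t=1,i=17
  ....# -> #   bit 1 = 1  t=1,i=7
  ..... -> .   bit 0 = 0  t=1,i=2
  bits 01000001110100100010101010111110 = 1104292542

1104292542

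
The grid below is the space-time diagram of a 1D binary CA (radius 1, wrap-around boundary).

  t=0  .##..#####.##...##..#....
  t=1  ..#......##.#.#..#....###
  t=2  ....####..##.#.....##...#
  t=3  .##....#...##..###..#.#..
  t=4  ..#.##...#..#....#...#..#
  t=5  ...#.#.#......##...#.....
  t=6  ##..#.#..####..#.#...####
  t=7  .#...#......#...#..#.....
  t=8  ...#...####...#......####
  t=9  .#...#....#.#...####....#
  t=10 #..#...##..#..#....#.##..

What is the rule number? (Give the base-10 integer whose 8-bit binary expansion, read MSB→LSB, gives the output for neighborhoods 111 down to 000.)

97

  ###|.  b7=0 t=0,i=6
  ##.|#  b6=1 t=0,i=2
  #.#|#  b5=1 t=0,i=10
  #..|.  b4=0 t=0,i=3
  .##|.  b3=0 t=0,i=1
  .#.|.  b2=0 t=0,i=20
  ..#|.  b1=0 t=0,i=0
  ...|#  b0=1 t=0,i=14
  bits 01100001 = 97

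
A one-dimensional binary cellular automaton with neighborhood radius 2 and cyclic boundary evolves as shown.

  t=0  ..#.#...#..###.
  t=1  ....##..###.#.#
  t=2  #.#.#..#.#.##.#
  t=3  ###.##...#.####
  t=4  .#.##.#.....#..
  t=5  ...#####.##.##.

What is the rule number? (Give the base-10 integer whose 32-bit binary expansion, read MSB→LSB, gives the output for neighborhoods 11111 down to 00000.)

1299768147

  [31] ##### => .  t=3,i=0
  [30] ####. => #  t=3,i=1
  [29] ###.# => .  t=1,i=10
  [28] ###.. => .  t=0,i=13
  [27] ##.## => #  t=2,i=13
  [26] ##.#. => #  t=1,i=11
  [25] ##..# => .  t=1,i=6
  [24] ##... => #  t=0,i=14
  [23] #.### => .  t=3,i=11
  [22] #.##. => #  t=2,i=11
  [21] #.#.# => #  t=1,i=12
  [20] #.#.. => #  t=0,i=4
  [19] #..## => #  t=0,i=10
  [18] #..#. => .  t=2,i=6
  [17] #...# => .  t=0,i=0
  [16] #.... => .  t=1,i=1
  [15] .#### => #  t=3,i=12
  [14] .###. => #  t=0,i=12
  [13] .##.# => #  t=2,i=0
  [12] .##.. => .  t=1,i=5
  [11] .#.## => .  t=2,i=10
  [10] .#.#. => .  t=0,i=3
  [9] .#..# => #  t=0,i=9
  [8] .#... => #  t=0,i=5
  [7] ..### => .  t=0,i=11
  [6] ..##. => #  t=1,i=4
  [5] ..#.# => .  t=0,i=2
  [4] ..#.. => #  t=0,i=8
  [3] ...## => .  t=1,i=3
  [2] ...#. => .  t=0,i=1
  [1] ....# => #  t=1,i=2
  [0] ..... => #  t=4,i=9
  bits 01001101011110001110001101010011 = 1299768147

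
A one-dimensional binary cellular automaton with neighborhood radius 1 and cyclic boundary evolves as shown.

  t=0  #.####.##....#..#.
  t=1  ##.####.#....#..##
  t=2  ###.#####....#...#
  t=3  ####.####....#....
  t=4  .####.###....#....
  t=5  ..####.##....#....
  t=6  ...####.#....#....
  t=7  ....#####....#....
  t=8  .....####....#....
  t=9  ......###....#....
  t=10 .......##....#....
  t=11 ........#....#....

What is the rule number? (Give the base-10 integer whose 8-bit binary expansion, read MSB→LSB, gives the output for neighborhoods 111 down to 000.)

228

  ###|#  b7=1 t=0,i=3
  ##.|#  b6=1 t=0,i=5
  #.#|#  b5=1 t=0,i=1
  #..|.  b4=0 t=0,i=9
  .##|.  b3=0 t=0,i=2
  .#.|#  b2=1 t=0,i=0
  ..#|.  b1=0 t=0,i=12
  ...|.  b0=0 t=0,i=10
  bits 11100100 = 228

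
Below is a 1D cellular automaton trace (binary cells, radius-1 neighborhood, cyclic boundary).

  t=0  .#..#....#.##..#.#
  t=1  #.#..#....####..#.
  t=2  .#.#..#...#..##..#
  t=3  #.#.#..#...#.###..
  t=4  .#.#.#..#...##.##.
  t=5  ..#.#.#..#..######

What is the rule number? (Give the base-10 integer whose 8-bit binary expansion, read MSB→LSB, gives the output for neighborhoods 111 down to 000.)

120

  ### -> .   bit 7 = 0  t=1,i=11
  ##. -> #   bit 6 = 1  t=0,i=12
  #.# -> #   bit 5 = 1  t=0,i=0
  #.. -> #   bit 4 = 1  t=0,i=2
  .## -> #   bit 3 = 1  t=0,i=11
  .#. -> .   bit 2 = 0  t=0,i=1
  ..# -> .   bit 1 = 0  t=0,i=3
  ... -> .   bit 0 = 0  t=0,i=6
  bits 01111000 = 120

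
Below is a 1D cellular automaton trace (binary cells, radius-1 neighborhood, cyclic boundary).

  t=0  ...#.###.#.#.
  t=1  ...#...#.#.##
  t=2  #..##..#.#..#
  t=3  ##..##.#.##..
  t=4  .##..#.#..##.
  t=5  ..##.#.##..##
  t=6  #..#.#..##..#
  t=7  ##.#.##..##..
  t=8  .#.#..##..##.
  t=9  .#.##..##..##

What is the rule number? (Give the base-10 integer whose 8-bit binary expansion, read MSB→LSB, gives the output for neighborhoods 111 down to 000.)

  [7] ### => .  t=0,i=6
  [6] ##. => #  t=0,i=7
  [5] #.# => .  t=0,i=4
  [4] #.. => #  t=0,i=12
  [3] .## => .  t=0,i=5
  [2] .#. => #  t=0,i=3
  [1] ..# => .  t=0,i=2
  [0] ... => .  t=0,i=0
  bits 01010100 = 84

84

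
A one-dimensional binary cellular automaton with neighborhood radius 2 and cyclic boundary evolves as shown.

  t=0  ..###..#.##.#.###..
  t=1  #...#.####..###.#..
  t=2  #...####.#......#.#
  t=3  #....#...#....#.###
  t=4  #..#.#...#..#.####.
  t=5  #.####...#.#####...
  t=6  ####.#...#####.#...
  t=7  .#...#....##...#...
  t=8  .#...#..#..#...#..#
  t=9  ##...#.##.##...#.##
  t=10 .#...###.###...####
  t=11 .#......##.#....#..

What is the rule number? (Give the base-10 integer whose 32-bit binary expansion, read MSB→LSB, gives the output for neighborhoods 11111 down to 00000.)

  [31] ##### => #  t=5,i=13
  [30] ####. => .  t=1,i=8
  [29] ###.# => .  t=1,i=14
  [28] ###.. => #  t=0,i=4
  [27] ##.## => #  t=9,i=9
  [26] ##.#. => .  t=0,i=11
  [25] ##..# => .  t=0,i=5
  [24] ##... => .  t=0,i=17
  [23] #.### => #  t=0,i=14
  [22] #.##. => #  t=0,i=9
  [21] #.#.# => #  t=0,i=12
  [20] #.#.. => #  t=1,i=16
  [19] #..## => .  t=1,i=11
  [18] #..#. => #  t=0,i=6
  [17] #...# => .  t=1,i=2
  [16] #.... => .  t=0,i=18
  [15] .#### => #  t=1,i=7
  [14] .###. => .  t=0,i=3
  [13] .##.# => .  t=0,i=10
  [12] .##.. => #  t=2,i=0
  [11] .#.## => #  t=0,i=8
  [10] .#.#. => #  t=4,i=4
  [9] .#..# => .  t=1,i=17
  [8] .#... => .  t=1,i=1
  [7] ..### => .  t=0,i=2
  [6] ..##. => .  t=7,i=10
  [5] ..#.# => #  t=0,i=7
  [4] ..#.. => #  t=1,i=0
  [3] ...## => .  t=0,i=1
  [2] ...#. => .  t=1,i=3
  [1] ....# => #  t=0,i=0
  [0] ..... => .  t=2,i=12
  bits 10011000111101001001110000110010 = 2566167602

2566167602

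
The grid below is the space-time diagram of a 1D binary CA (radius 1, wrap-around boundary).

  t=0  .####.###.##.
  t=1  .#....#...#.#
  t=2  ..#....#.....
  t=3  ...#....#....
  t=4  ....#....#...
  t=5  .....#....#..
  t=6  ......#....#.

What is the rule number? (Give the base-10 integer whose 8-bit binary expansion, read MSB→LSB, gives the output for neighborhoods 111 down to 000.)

24

  nb ###: next=.  (t=0,i=2, bit7=0)
  nb ##.: next=.  (t=0,i=4, bit6=0)
  nb #.#: next=.  (t=0,i=5, bit5=0)
  nb #..: next=#  (t=0,i=12, bit4=1)
  nb .##: next=#  (t=0,i=1, bit3=1)
  nb .#.: next=.  (t=1,i=1, bit2=0)
  nb ..#: next=.  (t=0,i=0, bit1=0)
  nb ...: next=.  (t=1,i=3, bit0=0)
  bits 00011000 = 24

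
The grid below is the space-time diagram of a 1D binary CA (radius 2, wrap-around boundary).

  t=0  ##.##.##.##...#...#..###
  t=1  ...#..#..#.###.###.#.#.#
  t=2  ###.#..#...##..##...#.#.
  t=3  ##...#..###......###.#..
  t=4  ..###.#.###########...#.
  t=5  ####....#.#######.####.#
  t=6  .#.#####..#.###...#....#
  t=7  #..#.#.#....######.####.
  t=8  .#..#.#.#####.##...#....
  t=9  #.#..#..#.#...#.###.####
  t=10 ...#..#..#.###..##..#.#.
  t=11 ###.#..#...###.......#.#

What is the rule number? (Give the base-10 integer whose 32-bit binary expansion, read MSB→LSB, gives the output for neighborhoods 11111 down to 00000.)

  #####|#  b31=1 t=0,i=23
  ####.|.  b30=0 t=0,i=0
  ###.#|.  b29=0 t=0,i=1
  ###..|#  b28=1 t=3,i=10
  ##.##|.  b27=0 t=0,i=2
  ##.#.|.  b26=0 t=1,i=18
  ##..#|.  b25=0 t=2,i=13
  ##...|#  b24=1 t=0,i=11
  #.###|#  b23=1 t=1,i=11
  #.##.|#  b22=1 t=0,i=3
  #.#.#|.  b21=0 t=1,i=19
  #.#..|.  b20=0 t=1,i=23
  #..##|.  b19=0 t=0,i=20
  #..#.|.  b18=0 t=1,i=5
  #...#|#  b17=1 t=0,i=12
  #....|#  b16=1 t=3,i=12
  .####|.  b15=0 t=0,i=22
  .###.|#  b14=1 t=1,i=12
  .##.#|.  b13=0 t=0,i=4
  .##..|.  b12=0 t=0,i=10
  .#.##|.  b11=0 t=1,i=10
  .#.#.|#  b10=1 t=1,i=20
  .#..#|#  b9=1 t=0,i=19
  .#...|#  b8=1 t=0,i=15
  ..###|#  b7=1 t=0,i=21
  ..##.|.  b6=0 t=2,i=11
  ..#.#|.  b5=0 t=1,i=9
  ..#..|.  b4=0 t=0,i=14
  ...##|#  b3=1 t=2,i=10
  ...#.|#  b2=1 t=0,i=13
  ....#|#  b1=1 t=3,i=15
  .....|#  b0=1 t=3,i=13
  bits 10010001110000110100011110001111 = 2445494159

2445494159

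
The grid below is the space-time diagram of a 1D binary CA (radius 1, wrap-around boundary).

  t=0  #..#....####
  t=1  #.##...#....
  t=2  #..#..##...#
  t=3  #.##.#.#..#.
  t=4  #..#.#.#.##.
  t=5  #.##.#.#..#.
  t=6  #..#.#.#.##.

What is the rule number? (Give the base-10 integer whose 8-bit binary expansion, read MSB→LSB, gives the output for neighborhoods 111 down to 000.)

70

  ### -> .   bit 7 = 0  t=0,i=9
  ##. -> #   bit 6 = 1  t=0,i=0
  #.# -> .   bit 5 = 0  t=1,i=1
  #.. -> .   bit 4 = 0  t=0,i=1
  .## -> .   bit 3 = 0  t=0,i=8
  .#. -> #   bit 2 = 1  t=0,i=3
  ..# -> #   bit 1 = 1  t=0,i=2
  ... -> .   bit 0 = 0  t=0,i=5
  bits 01000110 = 70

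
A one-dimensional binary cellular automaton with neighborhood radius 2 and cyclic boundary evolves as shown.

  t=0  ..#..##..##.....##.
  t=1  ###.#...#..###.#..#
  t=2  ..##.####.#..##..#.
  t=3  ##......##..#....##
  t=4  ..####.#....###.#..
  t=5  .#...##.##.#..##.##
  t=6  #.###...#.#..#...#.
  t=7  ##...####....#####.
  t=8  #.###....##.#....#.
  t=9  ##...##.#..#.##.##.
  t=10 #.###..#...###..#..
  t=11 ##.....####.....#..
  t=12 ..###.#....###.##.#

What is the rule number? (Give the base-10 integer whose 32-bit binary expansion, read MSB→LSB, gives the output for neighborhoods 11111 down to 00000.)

  ##### -> .   bit 31 = 0  t=7,i=15
  ####. -> .   bit 30 = 0  t=1,i=1
  ###.# -> #   bit 29 = 1  t=1,i=2
  ###.. -> .   bit 28 = 0  t=3,i=1
  ##.## -> .   bit 27 = 0  t=2,i=4
  ##.#. -> #   bit 26 = 1  t=1,i=3
  ##..# -> .   bit 25 = 0  t=0,i=7
  ##... -> #   bit 24 = 1  t=0,i=11
  #.### -> .   bit 23 = 0  t=2,i=5
  #.##. -> #   bit 22 = 1  t=5,i=8
  #.#.# -> #   bit 21 = 1  t=6,i=0
  #.#.. -> .   bit 20 = 0  t=1,i=4
  #..## -> #   bit 19 = 1  t=0,i=4
  #..#. -> .   bit 18 = 0  t=2,i=16
  #...# -> #   bit 17 = 1  t=0,i=0
  #.... -> #   bit 16 = 1  t=0,i=12
  .#### -> .   bit 15 = 0  t=1,i=0
  .###. -> .   bit 14 = 0  t=1,i=12
  .##.# -> .   bit 13 = 0  t=2,i=3
  .##.. -> .   bit 12 = 0  t=0,i=6
  .#.## -> #   bit 11 = 1  t=6,i=1
  .#.#. -> .   bit 10 = 0  t=6,i=9
  .#..# -> .   bit 9 = 0  t=0,i=3
  .#... -> #   bit 8 = 1  t=1,i=5
  ..### -> .   bit 7 = 0  t=1,i=11
  ..##. -> .   bit 6 = 0  t=0,i=5
  ..#.# -> #   bit 5 = 1  t=6,i=8
  ..#.. -> #   bit 4 = 1  t=0,i=2
  ...## -> #   bit 3 = 1  t=0,i=15
  ...#. -> #   bit 2 = 1  t=0,i=1
  ....# -> .   bit 1 = 0  t=0,i=14
  ..... -> #   bit 0 = 1  t=0,i=13
  bits 00100101011010110000100100111101 = 627771709

627771709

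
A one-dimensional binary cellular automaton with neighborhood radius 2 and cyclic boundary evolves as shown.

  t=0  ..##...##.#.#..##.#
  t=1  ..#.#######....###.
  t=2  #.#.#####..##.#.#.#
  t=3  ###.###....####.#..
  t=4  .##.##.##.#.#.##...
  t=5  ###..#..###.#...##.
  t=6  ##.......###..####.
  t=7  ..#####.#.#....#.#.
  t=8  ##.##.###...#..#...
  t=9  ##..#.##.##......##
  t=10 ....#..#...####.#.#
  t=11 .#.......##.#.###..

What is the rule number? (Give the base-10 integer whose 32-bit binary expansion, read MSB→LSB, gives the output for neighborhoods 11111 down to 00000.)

  [31] ##### => #  t=1,i=6
  [30] ####. => .  t=1,i=9
  [29] ###.# => #  t=3,i=2
  [28] ###.. => .  t=1,i=10
  [27] ##.## => .  t=3,i=3
  [26] ##.#. => #  t=0,i=9
  [25] ##..# => .  t=2,i=9
  [24] ##... => #  t=0,i=4
  [23] #.### => #  t=1,i=4
  [22] #.##. => .  t=2,i=18
  [21] #.#.# => #  t=0,i=10
  [20] #.#.. => .  t=0,i=12
  [19] #..## => .  t=0,i=1
  [18] #..#. => .  t=5,i=4
  [17] #...# => #  t=0,i=5
  [16] #.... => #  t=1,i=12
  [15] .#### => #  t=1,i=5
  [14] .###. => #  t=1,i=16
  [13] .##.# => #  t=0,i=8
  [12] .##.. => .  t=0,i=3
  [11] .#.## => .  t=1,i=3
  [10] .#.#. => .  t=0,i=11
  [9] .#..# => .  t=0,i=0
  [8] .#... => .  t=5,i=13
  [7] ..### => .  t=1,i=15
  [6] ..##. => #  t=0,i=2
  [5] ..#.# => #  t=1,i=2
  [4] ..#.. => .  t=5,i=5
  [3] ...## => #  t=0,i=6
  [2] ...#. => .  t=1,i=1
  [1] ....# => .  t=1,i=13
  [0] ..... => #  t=6,i=4
  bits 10100101101000111110000001101001 = 2778980457

2778980457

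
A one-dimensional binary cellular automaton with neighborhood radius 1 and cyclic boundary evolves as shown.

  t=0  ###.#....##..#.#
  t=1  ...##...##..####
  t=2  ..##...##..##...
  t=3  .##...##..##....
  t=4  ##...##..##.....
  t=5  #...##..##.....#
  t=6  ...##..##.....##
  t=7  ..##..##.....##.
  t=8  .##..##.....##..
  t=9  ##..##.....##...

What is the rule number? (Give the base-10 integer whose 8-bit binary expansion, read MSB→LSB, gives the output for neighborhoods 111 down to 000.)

  ###|.  b7=0 t=0,i=0
  ##.|.  b6=0 t=0,i=2
  #.#|#  b5=1 t=0,i=3
  #..|.  b4=0 t=0,i=5
  .##|#  b3=1 t=0,i=9
  .#.|#  b2=1 t=0,i=4
  ..#|#  b1=1 t=0,i=8
  ...|.  b0=0 t=0,i=6
  bits 00101110 = 46

46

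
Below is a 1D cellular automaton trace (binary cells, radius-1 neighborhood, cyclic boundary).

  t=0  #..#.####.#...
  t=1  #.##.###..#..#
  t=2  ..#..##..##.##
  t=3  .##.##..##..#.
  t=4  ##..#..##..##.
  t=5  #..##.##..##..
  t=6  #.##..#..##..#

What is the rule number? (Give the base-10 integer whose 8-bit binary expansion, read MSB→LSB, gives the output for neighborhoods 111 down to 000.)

142

  nb ###: next=#  (t=0,i=6, bit7=1)
  nb ##.: next=.  (t=0,i=8, bit6=0)
  nb #.#: next=.  (t=0,i=4, bit5=0)
  nb #..: next=.  (t=0,i=1, bit4=0)
  nb .##: next=#  (t=0,i=5, bit3=1)
  nb .#.: next=#  (t=0,i=0, bit2=1)
  nb ..#: next=#  (t=0,i=2, bit1=1)
  nb ...: next=.  (t=0,i=12, bit0=0)
  bits 10001110 = 142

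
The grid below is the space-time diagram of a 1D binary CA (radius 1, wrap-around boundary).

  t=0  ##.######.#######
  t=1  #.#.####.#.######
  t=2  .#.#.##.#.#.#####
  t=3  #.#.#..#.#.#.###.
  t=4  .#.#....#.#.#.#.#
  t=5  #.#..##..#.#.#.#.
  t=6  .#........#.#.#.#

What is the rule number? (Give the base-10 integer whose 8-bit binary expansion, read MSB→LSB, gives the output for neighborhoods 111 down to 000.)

  ### -> #   bit 7 = 1  t=0,i=0
  ##. -> .   bit 6 = 0  t=0,i=1
  #.# -> #   bit 5 = 1  t=0,i=2
  #.. -> .   bit 4 = 0  t=3,i=5
  .## -> .   bit 3 = 0  t=0,i=3
  .#. -> .   bit 2 = 0  t=1,i=2
  ..# -> .   bit 1 = 0  t=3,i=6
  ... -> #   bit 0 = 1  t=4,i=5
  bits 10100001 = 161

161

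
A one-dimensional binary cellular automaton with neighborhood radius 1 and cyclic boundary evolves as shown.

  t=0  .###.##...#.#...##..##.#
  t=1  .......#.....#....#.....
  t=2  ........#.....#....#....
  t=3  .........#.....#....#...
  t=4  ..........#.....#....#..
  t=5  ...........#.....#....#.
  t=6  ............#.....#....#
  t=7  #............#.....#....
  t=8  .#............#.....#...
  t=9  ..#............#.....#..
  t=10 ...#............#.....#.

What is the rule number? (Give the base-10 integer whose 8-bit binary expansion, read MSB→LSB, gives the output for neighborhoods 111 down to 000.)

16

  ###|.  b7=0 t=0,i=2
  ##.|.  b6=0 t=0,i=3
  #.#|.  b5=0 t=0,i=0
  #..|#  b4=1 t=0,i=7
  .##|.  b3=0 t=0,i=1
  .#.|.  b2=0 t=0,i=10
  ..#|.  b1=0 t=0,i=9
  ...|.  b0=0 t=0,i=8
  bits 00010000 = 16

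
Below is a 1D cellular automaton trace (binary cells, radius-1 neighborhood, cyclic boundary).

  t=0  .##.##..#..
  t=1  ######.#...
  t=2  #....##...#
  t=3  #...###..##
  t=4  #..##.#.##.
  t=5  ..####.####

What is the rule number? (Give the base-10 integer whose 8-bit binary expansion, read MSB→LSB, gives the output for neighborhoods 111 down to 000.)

  ### -> .   bit 7 = 0  t=1,i=1
  ##. -> #   bit 6 = 1  t=0,i=2
  #.# -> #   bit 5 = 1  t=0,i=3
  #.. -> .   bit 4 = 0  t=0,i=6
  .## -> #   bit 3 = 1  t=0,i=1
  .#. -> .   bit 2 = 0  t=0,i=8
  ..# -> #   bit 1 = 1  t=0,i=0
  ... -> .   bit 0 = 0  t=0,i=10
  bits 01101010 = 106

106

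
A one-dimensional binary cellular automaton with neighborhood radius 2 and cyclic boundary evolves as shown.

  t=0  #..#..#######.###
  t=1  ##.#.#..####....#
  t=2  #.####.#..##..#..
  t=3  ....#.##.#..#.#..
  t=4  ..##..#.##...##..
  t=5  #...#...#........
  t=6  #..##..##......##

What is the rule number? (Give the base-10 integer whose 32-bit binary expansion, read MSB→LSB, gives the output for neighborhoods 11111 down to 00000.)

3598205974

  #####|#  b31=1 t=0,i=8
  ####.|#  b30=1 t=0,i=11
  ###.#|.  b29=0 t=0,i=12
  ###..|#  b28=1 t=0,i=0
  ##.##|.  b27=0 t=0,i=13
  ##.#.|#  b26=1 t=1,i=2
  ##..#|#  b25=1 t=0,i=1
  ##...|.  b24=0 t=1,i=12
  #.###|.  b23=0 t=0,i=14
  #.##.|#  b22=1 t=3,i=6
  #.#.#|#  b21=1 t=1,i=3
  #.#..|#  b20=1 t=1,i=5
  #..##|#  b19=1 t=0,i=5
  #..#.|.  b18=0 t=0,i=2
  #...#|.  b17=0 t=4,i=11
  #....|.  b16=0 t=1,i=13
  .####|.  b15=0 t=0,i=7
  .###.|#  b14=1 t=1,i=0
  .##.#|.  b13=0 t=3,i=7
  .##..|.  b12=0 t=2,i=11
  .#.##|.  b11=0 t=2,i=1
  .#.#.|#  b10=1 t=1,i=4
  .#..#|.  b9=0 t=0,i=4
  .#...|.  b8=0 t=3,i=15
  ..###|.  b7=0 t=0,i=6
  ..##.|.  b6=0 t=2,i=10
  ..#.#|.  b5=0 t=2,i=0
  ..#..|#  b4=1 t=0,i=3
  ...##|.  b3=0 t=1,i=15
  ...#.|#  b2=1 t=3,i=3
  ....#|#  b1=1 t=1,i=14
  .....|.  b0=0 t=3,i=0
  bits 11010110011110000100010000010110 = 3598205974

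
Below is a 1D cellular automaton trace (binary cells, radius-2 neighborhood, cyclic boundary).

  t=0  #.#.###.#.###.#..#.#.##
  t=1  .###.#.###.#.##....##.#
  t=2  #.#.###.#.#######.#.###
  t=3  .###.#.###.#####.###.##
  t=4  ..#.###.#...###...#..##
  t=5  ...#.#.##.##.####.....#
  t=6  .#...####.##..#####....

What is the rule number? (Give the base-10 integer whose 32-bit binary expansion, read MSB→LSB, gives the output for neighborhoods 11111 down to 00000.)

  [31] ##### => #  t=2,i=12
  [30] ####. => #  t=2,i=15
  [29] ###.# => .  t=0,i=0
  [28] ###.. => #  t=4,i=14
  [27] ##.## => .  t=3,i=0
  [26] ##.#. => #  t=0,i=1
  [25] ##..# => .  t=4,i=0
  [24] ##... => #  t=1,i=15
  [23] #.### => .  t=0,i=4
  [22] #.##. => #  t=1,i=13
  [21] #.#.# => #  t=0,i=2
  [20] #.#.. => #  t=0,i=14
  [19] #..## => .  t=4,i=20
  [18] #..#. => .  t=0,i=16
  [17] #...# => #  t=4,i=10
  [16] #.... => #  t=1,i=16
  [15] .#### => #  t=2,i=11
  [14] .###. => #  t=0,i=5
  [13] .##.# => #  t=1,i=20
  [12] .##.. => #  t=1,i=14
  [11] .#.## => #  t=0,i=3
  [10] .#.#. => .  t=0,i=18
  [9] .#..# => .  t=0,i=15
  [8] .#... => .  t=4,i=9
  [7] ..### => .  t=4,i=12
  [6] ..##. => .  t=1,i=19
  [5] ..#.# => .  t=0,i=17
  [4] ..#.. => .  t=4,i=18
  [3] ...## => #  t=1,i=18
  [2] ...#. => .  t=4,i=17
  [1] ....# => .  t=1,i=17
  [0] ..... => .  t=5,i=19
  bits 11010101011100111111100000001000 = 3581147144

3581147144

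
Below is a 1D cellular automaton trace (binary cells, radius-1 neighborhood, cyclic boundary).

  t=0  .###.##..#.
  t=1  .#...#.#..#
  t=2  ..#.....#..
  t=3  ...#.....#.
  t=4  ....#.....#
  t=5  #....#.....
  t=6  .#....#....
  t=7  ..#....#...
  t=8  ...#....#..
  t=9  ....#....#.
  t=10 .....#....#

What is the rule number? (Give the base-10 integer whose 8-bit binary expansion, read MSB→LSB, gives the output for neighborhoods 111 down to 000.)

  [7] ### => .  t=0,i=2
  [6] ##. => .  t=0,i=3
  [5] #.# => .  t=0,i=4
  [4] #.. => #  t=0,i=7
  [3] .## => #  t=0,i=1
  [2] .#. => .  t=0,i=9
  [1] ..# => .  t=0,i=0
  [0] ... => .  t=1,i=3
  bits 00011000 = 24

24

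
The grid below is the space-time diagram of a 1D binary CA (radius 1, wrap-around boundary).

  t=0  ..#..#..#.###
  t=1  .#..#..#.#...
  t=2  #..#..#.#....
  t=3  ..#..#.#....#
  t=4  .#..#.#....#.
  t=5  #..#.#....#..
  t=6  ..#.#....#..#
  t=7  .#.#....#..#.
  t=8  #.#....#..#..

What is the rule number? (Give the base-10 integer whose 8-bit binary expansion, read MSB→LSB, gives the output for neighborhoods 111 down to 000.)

  ###|.  b7=0 t=0,i=11
  ##.|.  b6=0 t=0,i=12
  #.#|#  b5=1 t=0,i=9
  #..|.  b4=0 t=0,i=0
  .##|.  b3=0 t=0,i=10
  .#.|.  b2=0 t=0,i=2
  ..#|#  b1=1 t=0,i=1
  ...|.  b0=0 t=1,i=11
  bits 00100010 = 34

34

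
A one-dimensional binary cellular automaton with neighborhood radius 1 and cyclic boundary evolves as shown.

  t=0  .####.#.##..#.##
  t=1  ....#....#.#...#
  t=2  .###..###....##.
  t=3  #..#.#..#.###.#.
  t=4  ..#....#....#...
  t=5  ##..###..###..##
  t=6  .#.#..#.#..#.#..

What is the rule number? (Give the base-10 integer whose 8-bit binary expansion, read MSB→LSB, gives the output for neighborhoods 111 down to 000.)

  ### -> .   bit 7 = 0  t=0,i=2
  ##. -> #   bit 6 = 1  t=0,i=4
  #.# -> .   bit 5 = 0  t=0,i=0
  #.. -> .   bit 4 = 0  t=0,i=10
  .## -> .   bit 3 = 0  t=0,i=1
  .#. -> .   bit 2 = 0  t=0,i=6
  ..# -> #   bit 1 = 1  t=0,i=11
  ... -> #   bit 0 = 1  t=1,i=1
  bits 01000011 = 67

67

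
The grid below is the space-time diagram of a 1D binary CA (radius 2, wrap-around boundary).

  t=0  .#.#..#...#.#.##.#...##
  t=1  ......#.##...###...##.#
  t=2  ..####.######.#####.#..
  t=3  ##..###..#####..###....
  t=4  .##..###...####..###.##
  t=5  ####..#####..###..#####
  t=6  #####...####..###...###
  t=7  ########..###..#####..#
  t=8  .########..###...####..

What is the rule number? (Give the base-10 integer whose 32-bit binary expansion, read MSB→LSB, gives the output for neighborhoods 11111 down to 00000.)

4215437343

  ##### -> #   bit 31 = 1  t=2,i=9
  ####. -> #   bit 30 = 1  t=2,i=4
  ###.# -> #   bit 29 = 1  t=2,i=5
  ###.. -> #   bit 28 = 1  t=1,i=15
  ##.## -> #   bit 27 = 1  t=2,i=6
  ##.#. -> .   bit 26 = 0  t=0,i=0
  ##..# -> #   bit 25 = 1  t=3,i=2
  ##... -> #   bit 24 = 1  t=1,i=10
  #.### -> .   bit 23 = 0  t=2,i=7
  #.##. -> #   bit 22 = 1  t=0,i=14
  #.#.# -> .   bit 21 = 0  t=0,i=1
  #.#.. -> .   bit 20 = 0  t=0,i=3
  #..## -> .   bit 19 = 0  t=3,i=3
  #..#. -> .   bit 18 = 0  t=0,i=5
  #...# -> #   bit 17 = 1  t=0,i=8
  #.... -> .   bit 16 = 0  t=1,i=1
  .#### -> .   bit 15 = 0  t=2,i=3
  .###. -> #   bit 14 = 1  t=1,i=14
  .##.# -> #   bit 13 = 1  t=0,i=15
  .##.. -> #   bit 12 = 1  t=1,i=9
  .#.## -> #   bit 11 = 1  t=0,i=13
  .#.#. -> .   bit 10 = 0  t=0,i=2
  .#..# -> .   bit 9 = 0  t=0,i=4
  .#... -> .   bit 8 = 0  t=0,i=7
  ..### -> .   bit 7 = 0  t=1,i=13
  ..##. -> .   bit 6 = 0  t=0,i=21
  ..#.# -> .   bit 5 = 0  t=0,i=10
  ..#.. -> #   bit 4 = 1  t=0,i=6
  ...## -> #   bit 3 = 1  t=0,i=20
  ...#. -> #   bit 2 = 1  t=0,i=9
  ....# -> #   bit 1 = 1  t=1,i=4
  ..... -> #   bit 0 = 1  t=1,i=2
  bits 11111011010000100111100000011111 = 4215437343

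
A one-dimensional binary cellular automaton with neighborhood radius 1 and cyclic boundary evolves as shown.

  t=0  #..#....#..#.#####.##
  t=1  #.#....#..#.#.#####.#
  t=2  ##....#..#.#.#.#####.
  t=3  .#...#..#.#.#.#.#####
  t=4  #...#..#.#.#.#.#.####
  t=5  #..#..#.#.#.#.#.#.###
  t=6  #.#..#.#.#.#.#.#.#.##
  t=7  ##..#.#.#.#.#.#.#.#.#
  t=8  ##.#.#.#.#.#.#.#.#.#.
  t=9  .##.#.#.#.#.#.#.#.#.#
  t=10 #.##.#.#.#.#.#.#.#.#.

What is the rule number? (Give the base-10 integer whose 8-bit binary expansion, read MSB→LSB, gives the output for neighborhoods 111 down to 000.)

226

  ###|#  b7=1 t=0,i=14
  ##.|#  b6=1 t=0,i=0
  #.#|#  b5=1 t=0,i=12
  #..|.  b4=0 t=0,i=1
  .##|.  b3=0 t=0,i=13
  .#.|.  b2=0 t=0,i=3
  ..#|#  b1=1 t=0,i=2
  ...|.  b0=0 t=0,i=5
  bits 11100010 = 226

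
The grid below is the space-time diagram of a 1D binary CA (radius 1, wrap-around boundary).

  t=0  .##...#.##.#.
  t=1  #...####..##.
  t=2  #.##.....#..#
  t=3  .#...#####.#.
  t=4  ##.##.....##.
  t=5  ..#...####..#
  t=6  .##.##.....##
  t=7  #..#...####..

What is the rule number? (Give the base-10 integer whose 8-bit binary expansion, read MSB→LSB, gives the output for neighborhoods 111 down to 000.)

  nb ###: next=.  (t=1,i=5, bit7=0)
  nb ##.: next=.  (t=0,i=2, bit6=0)
  nb #.#: next=#  (t=0,i=7, bit5=1)
  nb #..: next=.  (t=0,i=3, bit4=0)
  nb .##: next=.  (t=0,i=1, bit3=0)
  nb .#.: next=#  (t=0,i=6, bit2=1)
  nb ..#: next=#  (t=0,i=0, bit1=1)
  nb ...: next=#  (t=0,i=4, bit0=1)
  bits 00100111 = 39

39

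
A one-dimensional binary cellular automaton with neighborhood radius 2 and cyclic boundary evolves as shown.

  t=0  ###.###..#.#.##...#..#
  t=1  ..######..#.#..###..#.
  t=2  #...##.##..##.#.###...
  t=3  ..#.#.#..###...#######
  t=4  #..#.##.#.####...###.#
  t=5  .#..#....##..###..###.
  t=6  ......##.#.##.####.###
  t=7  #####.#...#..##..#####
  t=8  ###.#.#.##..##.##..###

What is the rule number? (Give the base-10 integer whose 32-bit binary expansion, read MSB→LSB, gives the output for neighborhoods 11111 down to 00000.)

  #####|#  b31=1 t=1,i=4
  ####.|.  b30=0 t=0,i=1
  ###.#|#  b29=1 t=0,i=2
  ###..|#  b28=1 t=0,i=6
  ##.##|#  b27=1 t=0,i=3
  ##.#.|.  b26=0 t=2,i=13
  ##..#|#  b25=1 t=0,i=7
  ##...|#  b24=1 t=0,i=15
  #.###|#  b23=1 t=0,i=4
  #.##.|.  b22=0 t=0,i=13
  #.#.#|.  b21=0 t=0,i=11
  #.#..|#  b20=1 t=1,i=12
  #..##|#  b19=1 t=0,i=20
  #..#.|.  b18=0 t=0,i=8
  #...#|#  b17=1 t=0,i=16
  #....|#  b16=1 t=5,i=6
  .####|.  b15=0 t=0,i=0
  .###.|#  b14=1 t=0,i=5
  .##.#|.  b13=0 t=2,i=5
  .##..|.  b12=0 t=0,i=14
  .#.##|#  b11=1 t=0,i=12
  .#.#.|#  b10=1 t=0,i=10
  .#..#|.  b9=0 t=0,i=19
  .#...|.  b8=0 t=1,i=21
  ..###|.  b7=0 t=0,i=21
  ..##.|#  b6=1 t=2,i=4
  ..#.#|.  b5=0 t=0,i=9
  ..#..|.  b4=0 t=0,i=18
  ...##|.  b3=0 t=1,i=1
  ...#.|#  b2=1 t=0,i=17
  ....#|#  b1=1 t=5,i=7
  .....|#  b0=1 t=6,i=2
  bits 10111011100110110100110001000111 = 3147516999

3147516999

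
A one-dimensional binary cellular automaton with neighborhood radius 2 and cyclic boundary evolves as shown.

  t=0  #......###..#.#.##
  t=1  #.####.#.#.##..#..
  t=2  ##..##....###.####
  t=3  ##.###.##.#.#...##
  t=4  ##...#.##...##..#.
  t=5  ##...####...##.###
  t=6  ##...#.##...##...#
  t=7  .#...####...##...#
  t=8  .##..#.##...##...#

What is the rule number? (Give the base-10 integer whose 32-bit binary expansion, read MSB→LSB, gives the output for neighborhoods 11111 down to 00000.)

  nb #####: next=#  (t=2,i=16, bit31=1)
  nb ####.: next=#  (t=1,i=4, bit30=1)
  nb ###.#: next=#  (t=1,i=5, bit29=1)
  nb ###..: next=#  (t=0,i=0, bit28=1)
  nb ##.##: next=.  (t=2,i=13, bit27=0)
  nb ##.#.: next=.  (t=1,i=6, bit26=0)
  nb ##..#: next=.  (t=0,i=10, bit25=0)
  nb ##...: next=.  (t=0,i=1, bit24=0)
  nb #.###: next=.  (t=0,i=16, bit23=0)
  nb #.##.: next=#  (t=1,i=11, bit22=1)
  nb #.#.#: next=.  (t=0,i=14, bit21=0)
  nb #.#..: next=#  (t=3,i=12, bit20=1)
  nb #..##: next=#  (t=2,i=3, bit19=1)
  nb #..#.: next=#  (t=0,i=11, bit18=1)
  nb #...#: next=.  (t=3,i=14, bit17=0)
  nb #....: next=#  (t=0,i=2, bit16=1)
  nb .####: next=.  (t=1,i=3, bit15=0)
  nb .###.: next=.  (t=0,i=8, bit14=0)
  nb .##.#: next=#  (t=3,i=8, bit13=1)
  nb .##..: next=#  (t=1,i=12, bit12=1)
  nb .#.##: next=#  (t=0,i=15, bit11=1)
  nb .#.#.: next=.  (t=0,i=13, bit10=0)
  nb .#..#: next=#  (t=1,i=16, bit9=1)
  nb .#...: next=#  (t=3,i=13, bit8=1)
  nb ..###: next=#  (t=0,i=7, bit7=1)
  nb ..##.: next=#  (t=2,i=4, bit6=1)
  nb ..#.#: next=#  (t=0,i=12, bit5=1)
  nb ..#..: next=#  (t=1,i=15, bit4=1)
  nb ...##: next=.  (t=0,i=6, bit3=0)
  nb ...#.: next=.  (t=4,i=4, bit2=0)
  nb ....#: next=#  (t=0,i=5, bit1=1)
  nb .....: next=#  (t=0,i=3, bit0=1)
  bits 11110000010111010011101111110011 = 4032642035

4032642035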